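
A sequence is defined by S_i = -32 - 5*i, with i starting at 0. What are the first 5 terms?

This is an arithmetic sequence.
i=0: S_0 = -32 + -5*0 = -32
i=1: S_1 = -32 + -5*1 = -37
i=2: S_2 = -32 + -5*2 = -42
i=3: S_3 = -32 + -5*3 = -47
i=4: S_4 = -32 + -5*4 = -52
The first 5 terms are: [-32, -37, -42, -47, -52]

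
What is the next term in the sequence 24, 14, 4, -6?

Differences: 14 - 24 = -10
This is an arithmetic sequence with common difference d = -10.
Next term = -6 + -10 = -16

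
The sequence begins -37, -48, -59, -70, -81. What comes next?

Differences: -48 - -37 = -11
This is an arithmetic sequence with common difference d = -11.
Next term = -81 + -11 = -92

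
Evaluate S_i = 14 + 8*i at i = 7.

S_7 = 14 + 8*7 = 14 + 56 = 70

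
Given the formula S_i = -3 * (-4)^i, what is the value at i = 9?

S_9 = -3 * (-4)^9 = -3 * -262144 = 786432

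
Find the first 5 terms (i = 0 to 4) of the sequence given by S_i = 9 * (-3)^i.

This is a geometric sequence.
i=0: S_0 = 9 * (-3)^0 = 9
i=1: S_1 = 9 * (-3)^1 = -27
i=2: S_2 = 9 * (-3)^2 = 81
i=3: S_3 = 9 * (-3)^3 = -243
i=4: S_4 = 9 * (-3)^4 = 729
The first 5 terms are: [9, -27, 81, -243, 729]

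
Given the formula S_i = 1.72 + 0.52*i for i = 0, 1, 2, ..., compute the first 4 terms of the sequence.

This is an arithmetic sequence.
i=0: S_0 = 1.72 + 0.52*0 = 1.72
i=1: S_1 = 1.72 + 0.52*1 = 2.24
i=2: S_2 = 1.72 + 0.52*2 = 2.76
i=3: S_3 = 1.72 + 0.52*3 = 3.28
The first 4 terms are: [1.72, 2.24, 2.76, 3.28]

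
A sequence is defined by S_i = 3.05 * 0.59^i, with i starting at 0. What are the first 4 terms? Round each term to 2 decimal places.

This is a geometric sequence.
i=0: S_0 = 3.05 * 0.59^0 = 3.05
i=1: S_1 = 3.05 * 0.59^1 ≈ 1.8
i=2: S_2 = 3.05 * 0.59^2 ≈ 1.06
i=3: S_3 = 3.05 * 0.59^3 ≈ 0.63
The first 4 terms are: [3.05, 1.8, 1.06, 0.63]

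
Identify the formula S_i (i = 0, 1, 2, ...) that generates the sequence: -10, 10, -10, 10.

Check ratios: 10 / -10 = -1.0
Common ratio r = -1.
First term a = -10.
Formula: S_i = -10 * (-1)^i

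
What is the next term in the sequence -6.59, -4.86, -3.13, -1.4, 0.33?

Differences: -4.86 - -6.59 = 1.73
This is an arithmetic sequence with common difference d = 1.73.
Next term = 0.33 + 1.73 = 2.06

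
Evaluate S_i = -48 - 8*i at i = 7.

S_7 = -48 + -8*7 = -48 + -56 = -104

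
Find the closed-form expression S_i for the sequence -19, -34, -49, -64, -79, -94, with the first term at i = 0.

Check differences: -34 - -19 = -15
-49 - -34 = -15
Common difference d = -15.
First term a = -19.
Formula: S_i = -19 - 15*i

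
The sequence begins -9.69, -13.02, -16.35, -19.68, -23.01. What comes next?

Differences: -13.02 - -9.69 = -3.33
This is an arithmetic sequence with common difference d = -3.33.
Next term = -23.01 + -3.33 = -26.34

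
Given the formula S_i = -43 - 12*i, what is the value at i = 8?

S_8 = -43 + -12*8 = -43 + -96 = -139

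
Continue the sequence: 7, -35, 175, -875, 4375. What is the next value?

Ratios: -35 / 7 = -5.0
This is a geometric sequence with common ratio r = -5.
Next term = 4375 * -5 = -21875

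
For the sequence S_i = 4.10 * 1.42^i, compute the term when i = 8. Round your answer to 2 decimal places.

S_8 = 4.1 * 1.42^8 ≈ 4.1 * 16.5313 ≈ 67.78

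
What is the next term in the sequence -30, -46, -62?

Differences: -46 - -30 = -16
This is an arithmetic sequence with common difference d = -16.
Next term = -62 + -16 = -78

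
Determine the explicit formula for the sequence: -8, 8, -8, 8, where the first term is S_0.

Check ratios: 8 / -8 = -1.0
Common ratio r = -1.
First term a = -8.
Formula: S_i = -8 * (-1)^i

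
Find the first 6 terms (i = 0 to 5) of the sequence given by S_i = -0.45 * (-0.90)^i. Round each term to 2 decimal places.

This is a geometric sequence.
i=0: S_0 = -0.45 * (-0.9)^0 = -0.45
i=1: S_1 = -0.45 * (-0.9)^1 ≈ 0.41
i=2: S_2 = -0.45 * (-0.9)^2 ≈ -0.36
i=3: S_3 = -0.45 * (-0.9)^3 ≈ 0.33
i=4: S_4 = -0.45 * (-0.9)^4 ≈ -0.3
i=5: S_5 = -0.45 * (-0.9)^5 ≈ 0.27
The first 6 terms are: [-0.45, 0.41, -0.36, 0.33, -0.3, 0.27]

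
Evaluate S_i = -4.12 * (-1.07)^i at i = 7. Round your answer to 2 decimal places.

S_7 = -4.12 * (-1.07)^7 ≈ -4.12 * -1.6058 ≈ 6.62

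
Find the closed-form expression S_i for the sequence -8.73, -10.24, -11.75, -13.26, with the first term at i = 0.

Check differences: -10.24 - -8.73 = -1.51
-11.75 - -10.24 = -1.51
Common difference d = -1.51.
First term a = -8.73.
Formula: S_i = -8.73 - 1.51*i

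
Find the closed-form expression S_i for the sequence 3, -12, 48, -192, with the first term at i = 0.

Check ratios: -12 / 3 = -4.0
Common ratio r = -4.
First term a = 3.
Formula: S_i = 3 * (-4)^i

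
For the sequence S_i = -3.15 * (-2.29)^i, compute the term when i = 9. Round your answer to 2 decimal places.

S_9 = -3.15 * (-2.29)^9 ≈ -3.15 * -1731.8862 ≈ 5455.44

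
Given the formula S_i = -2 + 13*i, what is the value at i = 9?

S_9 = -2 + 13*9 = -2 + 117 = 115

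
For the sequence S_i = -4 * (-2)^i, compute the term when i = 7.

S_7 = -4 * (-2)^7 = -4 * -128 = 512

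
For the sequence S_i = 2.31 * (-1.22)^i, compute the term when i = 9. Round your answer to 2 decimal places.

S_9 = 2.31 * (-1.22)^9 ≈ 2.31 * -5.9874 ≈ -13.83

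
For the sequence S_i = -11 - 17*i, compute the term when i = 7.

S_7 = -11 + -17*7 = -11 + -119 = -130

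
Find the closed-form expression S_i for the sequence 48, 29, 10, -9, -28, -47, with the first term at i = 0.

Check differences: 29 - 48 = -19
10 - 29 = -19
Common difference d = -19.
First term a = 48.
Formula: S_i = 48 - 19*i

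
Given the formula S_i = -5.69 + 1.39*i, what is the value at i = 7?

S_7 = -5.69 + 1.39*7 = -5.69 + 9.73 = 4.04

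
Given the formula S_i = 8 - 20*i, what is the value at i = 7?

S_7 = 8 + -20*7 = 8 + -140 = -132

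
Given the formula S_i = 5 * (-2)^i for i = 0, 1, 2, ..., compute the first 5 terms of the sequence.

This is a geometric sequence.
i=0: S_0 = 5 * (-2)^0 = 5
i=1: S_1 = 5 * (-2)^1 = -10
i=2: S_2 = 5 * (-2)^2 = 20
i=3: S_3 = 5 * (-2)^3 = -40
i=4: S_4 = 5 * (-2)^4 = 80
The first 5 terms are: [5, -10, 20, -40, 80]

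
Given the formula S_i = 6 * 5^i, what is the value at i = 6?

S_6 = 6 * 5^6 = 6 * 15625 = 93750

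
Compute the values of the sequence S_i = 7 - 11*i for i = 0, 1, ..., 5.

This is an arithmetic sequence.
i=0: S_0 = 7 + -11*0 = 7
i=1: S_1 = 7 + -11*1 = -4
i=2: S_2 = 7 + -11*2 = -15
i=3: S_3 = 7 + -11*3 = -26
i=4: S_4 = 7 + -11*4 = -37
i=5: S_5 = 7 + -11*5 = -48
The first 6 terms are: [7, -4, -15, -26, -37, -48]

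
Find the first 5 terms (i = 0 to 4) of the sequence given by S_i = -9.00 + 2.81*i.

This is an arithmetic sequence.
i=0: S_0 = -9.0 + 2.81*0 = -9.0
i=1: S_1 = -9.0 + 2.81*1 = -6.19
i=2: S_2 = -9.0 + 2.81*2 = -3.38
i=3: S_3 = -9.0 + 2.81*3 = -0.57
i=4: S_4 = -9.0 + 2.81*4 = 2.24
The first 5 terms are: [-9.0, -6.19, -3.38, -0.57, 2.24]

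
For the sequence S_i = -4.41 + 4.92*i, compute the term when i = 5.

S_5 = -4.41 + 4.92*5 = -4.41 + 24.6 = 20.19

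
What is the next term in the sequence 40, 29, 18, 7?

Differences: 29 - 40 = -11
This is an arithmetic sequence with common difference d = -11.
Next term = 7 + -11 = -4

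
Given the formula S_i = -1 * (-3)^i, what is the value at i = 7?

S_7 = -1 * (-3)^7 = -1 * -2187 = 2187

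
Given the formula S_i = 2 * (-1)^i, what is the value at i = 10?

S_10 = 2 * (-1)^10 = 2 * 1 = 2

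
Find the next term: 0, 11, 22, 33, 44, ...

Differences: 11 - 0 = 11
This is an arithmetic sequence with common difference d = 11.
Next term = 44 + 11 = 55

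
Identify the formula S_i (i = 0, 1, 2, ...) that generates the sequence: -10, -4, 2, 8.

Check differences: -4 - -10 = 6
2 - -4 = 6
Common difference d = 6.
First term a = -10.
Formula: S_i = -10 + 6*i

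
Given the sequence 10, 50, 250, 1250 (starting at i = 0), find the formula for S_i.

Check ratios: 50 / 10 = 5.0
Common ratio r = 5.
First term a = 10.
Formula: S_i = 10 * 5^i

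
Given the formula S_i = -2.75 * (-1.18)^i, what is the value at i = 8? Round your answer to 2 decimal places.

S_8 = -2.75 * (-1.18)^8 ≈ -2.75 * 3.7589 ≈ -10.34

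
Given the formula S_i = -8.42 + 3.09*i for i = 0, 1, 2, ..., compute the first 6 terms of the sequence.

This is an arithmetic sequence.
i=0: S_0 = -8.42 + 3.09*0 = -8.42
i=1: S_1 = -8.42 + 3.09*1 = -5.33
i=2: S_2 = -8.42 + 3.09*2 = -2.24
i=3: S_3 = -8.42 + 3.09*3 = 0.85
i=4: S_4 = -8.42 + 3.09*4 = 3.94
i=5: S_5 = -8.42 + 3.09*5 = 7.03
The first 6 terms are: [-8.42, -5.33, -2.24, 0.85, 3.94, 7.03]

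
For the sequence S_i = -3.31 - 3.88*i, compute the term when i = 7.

S_7 = -3.31 + -3.88*7 = -3.31 + -27.16 = -30.47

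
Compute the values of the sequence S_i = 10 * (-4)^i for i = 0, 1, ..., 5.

This is a geometric sequence.
i=0: S_0 = 10 * (-4)^0 = 10
i=1: S_1 = 10 * (-4)^1 = -40
i=2: S_2 = 10 * (-4)^2 = 160
i=3: S_3 = 10 * (-4)^3 = -640
i=4: S_4 = 10 * (-4)^4 = 2560
i=5: S_5 = 10 * (-4)^5 = -10240
The first 6 terms are: [10, -40, 160, -640, 2560, -10240]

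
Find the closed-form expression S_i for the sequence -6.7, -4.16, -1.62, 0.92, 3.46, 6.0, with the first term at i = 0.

Check differences: -4.16 - -6.7 = 2.54
-1.62 - -4.16 = 2.54
Common difference d = 2.54.
First term a = -6.7.
Formula: S_i = -6.70 + 2.54*i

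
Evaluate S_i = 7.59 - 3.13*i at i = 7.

S_7 = 7.59 + -3.13*7 = 7.59 + -21.91 = -14.32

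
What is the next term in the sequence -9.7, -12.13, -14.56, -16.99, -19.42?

Differences: -12.13 - -9.7 = -2.43
This is an arithmetic sequence with common difference d = -2.43.
Next term = -19.42 + -2.43 = -21.85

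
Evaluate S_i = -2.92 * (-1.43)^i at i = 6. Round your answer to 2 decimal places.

S_6 = -2.92 * (-1.43)^6 ≈ -2.92 * 8.551 ≈ -24.97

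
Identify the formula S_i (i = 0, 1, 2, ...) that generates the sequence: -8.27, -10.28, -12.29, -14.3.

Check differences: -10.28 - -8.27 = -2.01
-12.29 - -10.28 = -2.01
Common difference d = -2.01.
First term a = -8.27.
Formula: S_i = -8.27 - 2.01*i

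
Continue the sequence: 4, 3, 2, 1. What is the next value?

Differences: 3 - 4 = -1
This is an arithmetic sequence with common difference d = -1.
Next term = 1 + -1 = 0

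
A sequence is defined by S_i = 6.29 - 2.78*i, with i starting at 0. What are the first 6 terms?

This is an arithmetic sequence.
i=0: S_0 = 6.29 + -2.78*0 = 6.29
i=1: S_1 = 6.29 + -2.78*1 = 3.51
i=2: S_2 = 6.29 + -2.78*2 = 0.73
i=3: S_3 = 6.29 + -2.78*3 = -2.05
i=4: S_4 = 6.29 + -2.78*4 = -4.83
i=5: S_5 = 6.29 + -2.78*5 = -7.61
The first 6 terms are: [6.29, 3.51, 0.73, -2.05, -4.83, -7.61]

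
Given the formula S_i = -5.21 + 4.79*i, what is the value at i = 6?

S_6 = -5.21 + 4.79*6 = -5.21 + 28.74 = 23.53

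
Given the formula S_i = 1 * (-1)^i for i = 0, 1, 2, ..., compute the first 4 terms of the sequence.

This is a geometric sequence.
i=0: S_0 = 1 * (-1)^0 = 1
i=1: S_1 = 1 * (-1)^1 = -1
i=2: S_2 = 1 * (-1)^2 = 1
i=3: S_3 = 1 * (-1)^3 = -1
The first 4 terms are: [1, -1, 1, -1]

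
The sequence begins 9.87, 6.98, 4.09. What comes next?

Differences: 6.98 - 9.87 = -2.89
This is an arithmetic sequence with common difference d = -2.89.
Next term = 4.09 + -2.89 = 1.2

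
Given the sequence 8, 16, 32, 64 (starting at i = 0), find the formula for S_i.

Check ratios: 16 / 8 = 2.0
Common ratio r = 2.
First term a = 8.
Formula: S_i = 8 * 2^i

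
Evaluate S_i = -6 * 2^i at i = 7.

S_7 = -6 * 2^7 = -6 * 128 = -768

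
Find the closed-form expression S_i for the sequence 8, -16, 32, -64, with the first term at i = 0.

Check ratios: -16 / 8 = -2.0
Common ratio r = -2.
First term a = 8.
Formula: S_i = 8 * (-2)^i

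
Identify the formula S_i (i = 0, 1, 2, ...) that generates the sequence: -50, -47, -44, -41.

Check differences: -47 - -50 = 3
-44 - -47 = 3
Common difference d = 3.
First term a = -50.
Formula: S_i = -50 + 3*i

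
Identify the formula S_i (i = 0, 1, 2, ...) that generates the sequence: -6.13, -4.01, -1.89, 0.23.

Check differences: -4.01 - -6.13 = 2.12
-1.89 - -4.01 = 2.12
Common difference d = 2.12.
First term a = -6.13.
Formula: S_i = -6.13 + 2.12*i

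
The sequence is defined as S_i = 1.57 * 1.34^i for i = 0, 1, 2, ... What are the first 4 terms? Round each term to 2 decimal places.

This is a geometric sequence.
i=0: S_0 = 1.57 * 1.34^0 = 1.57
i=1: S_1 = 1.57 * 1.34^1 ≈ 2.1
i=2: S_2 = 1.57 * 1.34^2 ≈ 2.82
i=3: S_3 = 1.57 * 1.34^3 ≈ 3.78
The first 4 terms are: [1.57, 2.1, 2.82, 3.78]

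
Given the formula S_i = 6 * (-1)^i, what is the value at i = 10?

S_10 = 6 * (-1)^10 = 6 * 1 = 6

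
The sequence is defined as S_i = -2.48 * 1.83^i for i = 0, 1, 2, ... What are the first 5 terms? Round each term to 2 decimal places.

This is a geometric sequence.
i=0: S_0 = -2.48 * 1.83^0 = -2.48
i=1: S_1 = -2.48 * 1.83^1 ≈ -4.54
i=2: S_2 = -2.48 * 1.83^2 ≈ -8.31
i=3: S_3 = -2.48 * 1.83^3 ≈ -15.2
i=4: S_4 = -2.48 * 1.83^4 ≈ -27.81
The first 5 terms are: [-2.48, -4.54, -8.31, -15.2, -27.81]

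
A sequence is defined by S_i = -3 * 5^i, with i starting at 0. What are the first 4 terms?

This is a geometric sequence.
i=0: S_0 = -3 * 5^0 = -3
i=1: S_1 = -3 * 5^1 = -15
i=2: S_2 = -3 * 5^2 = -75
i=3: S_3 = -3 * 5^3 = -375
The first 4 terms are: [-3, -15, -75, -375]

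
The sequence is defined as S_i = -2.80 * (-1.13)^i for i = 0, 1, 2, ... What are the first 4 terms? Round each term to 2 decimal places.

This is a geometric sequence.
i=0: S_0 = -2.8 * (-1.13)^0 = -2.8
i=1: S_1 = -2.8 * (-1.13)^1 ≈ 3.16
i=2: S_2 = -2.8 * (-1.13)^2 ≈ -3.58
i=3: S_3 = -2.8 * (-1.13)^3 ≈ 4.04
The first 4 terms are: [-2.8, 3.16, -3.58, 4.04]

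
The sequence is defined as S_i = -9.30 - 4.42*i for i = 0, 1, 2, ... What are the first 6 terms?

This is an arithmetic sequence.
i=0: S_0 = -9.3 + -4.42*0 = -9.3
i=1: S_1 = -9.3 + -4.42*1 = -13.72
i=2: S_2 = -9.3 + -4.42*2 = -18.14
i=3: S_3 = -9.3 + -4.42*3 = -22.56
i=4: S_4 = -9.3 + -4.42*4 = -26.98
i=5: S_5 = -9.3 + -4.42*5 = -31.4
The first 6 terms are: [-9.3, -13.72, -18.14, -22.56, -26.98, -31.4]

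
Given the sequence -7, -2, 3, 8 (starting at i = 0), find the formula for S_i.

Check differences: -2 - -7 = 5
3 - -2 = 5
Common difference d = 5.
First term a = -7.
Formula: S_i = -7 + 5*i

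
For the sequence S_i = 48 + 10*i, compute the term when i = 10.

S_10 = 48 + 10*10 = 48 + 100 = 148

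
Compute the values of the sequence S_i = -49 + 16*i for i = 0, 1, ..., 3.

This is an arithmetic sequence.
i=0: S_0 = -49 + 16*0 = -49
i=1: S_1 = -49 + 16*1 = -33
i=2: S_2 = -49 + 16*2 = -17
i=3: S_3 = -49 + 16*3 = -1
The first 4 terms are: [-49, -33, -17, -1]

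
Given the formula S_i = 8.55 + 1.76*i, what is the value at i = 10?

S_10 = 8.55 + 1.76*10 = 8.55 + 17.6 = 26.15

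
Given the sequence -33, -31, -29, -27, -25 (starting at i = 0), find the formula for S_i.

Check differences: -31 - -33 = 2
-29 - -31 = 2
Common difference d = 2.
First term a = -33.
Formula: S_i = -33 + 2*i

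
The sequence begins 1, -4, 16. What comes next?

Ratios: -4 / 1 = -4.0
This is a geometric sequence with common ratio r = -4.
Next term = 16 * -4 = -64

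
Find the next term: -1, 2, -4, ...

Ratios: 2 / -1 = -2.0
This is a geometric sequence with common ratio r = -2.
Next term = -4 * -2 = 8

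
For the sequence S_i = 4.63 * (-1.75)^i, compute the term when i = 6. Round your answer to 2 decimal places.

S_6 = 4.63 * (-1.75)^6 ≈ 4.63 * 28.7229 ≈ 132.99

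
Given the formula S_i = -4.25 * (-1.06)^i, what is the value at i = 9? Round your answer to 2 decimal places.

S_9 = -4.25 * (-1.06)^9 ≈ -4.25 * -1.6895 ≈ 7.18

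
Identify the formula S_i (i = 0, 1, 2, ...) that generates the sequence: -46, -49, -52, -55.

Check differences: -49 - -46 = -3
-52 - -49 = -3
Common difference d = -3.
First term a = -46.
Formula: S_i = -46 - 3*i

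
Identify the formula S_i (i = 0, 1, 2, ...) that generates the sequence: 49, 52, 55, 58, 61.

Check differences: 52 - 49 = 3
55 - 52 = 3
Common difference d = 3.
First term a = 49.
Formula: S_i = 49 + 3*i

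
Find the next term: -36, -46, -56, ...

Differences: -46 - -36 = -10
This is an arithmetic sequence with common difference d = -10.
Next term = -56 + -10 = -66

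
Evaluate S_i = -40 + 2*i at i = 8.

S_8 = -40 + 2*8 = -40 + 16 = -24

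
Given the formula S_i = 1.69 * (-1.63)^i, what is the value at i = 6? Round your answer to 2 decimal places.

S_6 = 1.69 * (-1.63)^6 ≈ 1.69 * 18.7554 ≈ 31.7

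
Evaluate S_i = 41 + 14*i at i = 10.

S_10 = 41 + 14*10 = 41 + 140 = 181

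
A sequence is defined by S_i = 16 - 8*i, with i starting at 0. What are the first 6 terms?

This is an arithmetic sequence.
i=0: S_0 = 16 + -8*0 = 16
i=1: S_1 = 16 + -8*1 = 8
i=2: S_2 = 16 + -8*2 = 0
i=3: S_3 = 16 + -8*3 = -8
i=4: S_4 = 16 + -8*4 = -16
i=5: S_5 = 16 + -8*5 = -24
The first 6 terms are: [16, 8, 0, -8, -16, -24]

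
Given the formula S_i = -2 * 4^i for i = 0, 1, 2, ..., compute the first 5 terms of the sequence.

This is a geometric sequence.
i=0: S_0 = -2 * 4^0 = -2
i=1: S_1 = -2 * 4^1 = -8
i=2: S_2 = -2 * 4^2 = -32
i=3: S_3 = -2 * 4^3 = -128
i=4: S_4 = -2 * 4^4 = -512
The first 5 terms are: [-2, -8, -32, -128, -512]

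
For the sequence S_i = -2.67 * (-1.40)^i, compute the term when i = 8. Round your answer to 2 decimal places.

S_8 = -2.67 * (-1.4)^8 ≈ -2.67 * 14.7579 ≈ -39.4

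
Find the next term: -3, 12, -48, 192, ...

Ratios: 12 / -3 = -4.0
This is a geometric sequence with common ratio r = -4.
Next term = 192 * -4 = -768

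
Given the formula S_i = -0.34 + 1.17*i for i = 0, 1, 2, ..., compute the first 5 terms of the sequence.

This is an arithmetic sequence.
i=0: S_0 = -0.34 + 1.17*0 = -0.34
i=1: S_1 = -0.34 + 1.17*1 = 0.83
i=2: S_2 = -0.34 + 1.17*2 = 2.0
i=3: S_3 = -0.34 + 1.17*3 = 3.17
i=4: S_4 = -0.34 + 1.17*4 = 4.34
The first 5 terms are: [-0.34, 0.83, 2.0, 3.17, 4.34]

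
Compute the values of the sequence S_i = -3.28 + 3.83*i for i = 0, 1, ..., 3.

This is an arithmetic sequence.
i=0: S_0 = -3.28 + 3.83*0 = -3.28
i=1: S_1 = -3.28 + 3.83*1 = 0.55
i=2: S_2 = -3.28 + 3.83*2 = 4.38
i=3: S_3 = -3.28 + 3.83*3 = 8.21
The first 4 terms are: [-3.28, 0.55, 4.38, 8.21]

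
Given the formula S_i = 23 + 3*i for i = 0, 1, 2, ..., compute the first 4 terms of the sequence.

This is an arithmetic sequence.
i=0: S_0 = 23 + 3*0 = 23
i=1: S_1 = 23 + 3*1 = 26
i=2: S_2 = 23 + 3*2 = 29
i=3: S_3 = 23 + 3*3 = 32
The first 4 terms are: [23, 26, 29, 32]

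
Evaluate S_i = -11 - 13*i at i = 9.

S_9 = -11 + -13*9 = -11 + -117 = -128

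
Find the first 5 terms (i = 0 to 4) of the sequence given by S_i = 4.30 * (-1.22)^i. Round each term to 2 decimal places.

This is a geometric sequence.
i=0: S_0 = 4.3 * (-1.22)^0 = 4.3
i=1: S_1 = 4.3 * (-1.22)^1 ≈ -5.25
i=2: S_2 = 4.3 * (-1.22)^2 ≈ 6.4
i=3: S_3 = 4.3 * (-1.22)^3 ≈ -7.81
i=4: S_4 = 4.3 * (-1.22)^4 ≈ 9.53
The first 5 terms are: [4.3, -5.25, 6.4, -7.81, 9.53]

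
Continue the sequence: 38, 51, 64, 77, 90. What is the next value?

Differences: 51 - 38 = 13
This is an arithmetic sequence with common difference d = 13.
Next term = 90 + 13 = 103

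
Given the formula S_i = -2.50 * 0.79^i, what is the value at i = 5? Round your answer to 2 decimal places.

S_5 = -2.5 * 0.79^5 ≈ -2.5 * 0.3077 ≈ -0.77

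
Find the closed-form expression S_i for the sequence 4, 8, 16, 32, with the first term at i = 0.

Check ratios: 8 / 4 = 2.0
Common ratio r = 2.
First term a = 4.
Formula: S_i = 4 * 2^i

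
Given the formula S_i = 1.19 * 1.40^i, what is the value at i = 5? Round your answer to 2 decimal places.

S_5 = 1.19 * 1.4^5 ≈ 1.19 * 5.3782 ≈ 6.4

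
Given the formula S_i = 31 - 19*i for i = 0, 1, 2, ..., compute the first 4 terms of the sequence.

This is an arithmetic sequence.
i=0: S_0 = 31 + -19*0 = 31
i=1: S_1 = 31 + -19*1 = 12
i=2: S_2 = 31 + -19*2 = -7
i=3: S_3 = 31 + -19*3 = -26
The first 4 terms are: [31, 12, -7, -26]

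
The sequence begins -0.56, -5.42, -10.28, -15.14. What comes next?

Differences: -5.42 - -0.56 = -4.86
This is an arithmetic sequence with common difference d = -4.86.
Next term = -15.14 + -4.86 = -20.0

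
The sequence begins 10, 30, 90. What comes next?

Ratios: 30 / 10 = 3.0
This is a geometric sequence with common ratio r = 3.
Next term = 90 * 3 = 270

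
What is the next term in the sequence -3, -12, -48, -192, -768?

Ratios: -12 / -3 = 4.0
This is a geometric sequence with common ratio r = 4.
Next term = -768 * 4 = -3072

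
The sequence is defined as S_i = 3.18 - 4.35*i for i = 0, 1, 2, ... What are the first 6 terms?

This is an arithmetic sequence.
i=0: S_0 = 3.18 + -4.35*0 = 3.18
i=1: S_1 = 3.18 + -4.35*1 = -1.17
i=2: S_2 = 3.18 + -4.35*2 = -5.52
i=3: S_3 = 3.18 + -4.35*3 = -9.87
i=4: S_4 = 3.18 + -4.35*4 = -14.22
i=5: S_5 = 3.18 + -4.35*5 = -18.57
The first 6 terms are: [3.18, -1.17, -5.52, -9.87, -14.22, -18.57]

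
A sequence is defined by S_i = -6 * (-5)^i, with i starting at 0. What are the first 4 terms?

This is a geometric sequence.
i=0: S_0 = -6 * (-5)^0 = -6
i=1: S_1 = -6 * (-5)^1 = 30
i=2: S_2 = -6 * (-5)^2 = -150
i=3: S_3 = -6 * (-5)^3 = 750
The first 4 terms are: [-6, 30, -150, 750]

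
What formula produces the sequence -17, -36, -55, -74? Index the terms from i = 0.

Check differences: -36 - -17 = -19
-55 - -36 = -19
Common difference d = -19.
First term a = -17.
Formula: S_i = -17 - 19*i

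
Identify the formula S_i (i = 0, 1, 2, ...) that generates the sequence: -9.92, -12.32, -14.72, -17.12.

Check differences: -12.32 - -9.92 = -2.4
-14.72 - -12.32 = -2.4
Common difference d = -2.4.
First term a = -9.92.
Formula: S_i = -9.92 - 2.40*i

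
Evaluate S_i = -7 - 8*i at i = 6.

S_6 = -7 + -8*6 = -7 + -48 = -55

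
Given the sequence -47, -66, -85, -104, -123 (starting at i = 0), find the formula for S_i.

Check differences: -66 - -47 = -19
-85 - -66 = -19
Common difference d = -19.
First term a = -47.
Formula: S_i = -47 - 19*i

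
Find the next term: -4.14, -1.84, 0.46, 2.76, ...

Differences: -1.84 - -4.14 = 2.3
This is an arithmetic sequence with common difference d = 2.3.
Next term = 2.76 + 2.3 = 5.06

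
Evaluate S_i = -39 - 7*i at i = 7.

S_7 = -39 + -7*7 = -39 + -49 = -88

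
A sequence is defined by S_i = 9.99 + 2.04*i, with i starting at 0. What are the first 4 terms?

This is an arithmetic sequence.
i=0: S_0 = 9.99 + 2.04*0 = 9.99
i=1: S_1 = 9.99 + 2.04*1 = 12.03
i=2: S_2 = 9.99 + 2.04*2 = 14.07
i=3: S_3 = 9.99 + 2.04*3 = 16.11
The first 4 terms are: [9.99, 12.03, 14.07, 16.11]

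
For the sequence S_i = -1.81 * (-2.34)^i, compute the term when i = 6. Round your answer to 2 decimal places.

S_6 = -1.81 * (-2.34)^6 ≈ -1.81 * 164.1705 ≈ -297.15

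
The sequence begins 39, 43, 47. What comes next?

Differences: 43 - 39 = 4
This is an arithmetic sequence with common difference d = 4.
Next term = 47 + 4 = 51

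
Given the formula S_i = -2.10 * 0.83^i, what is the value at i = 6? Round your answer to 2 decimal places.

S_6 = -2.1 * 0.83^6 ≈ -2.1 * 0.3269 ≈ -0.69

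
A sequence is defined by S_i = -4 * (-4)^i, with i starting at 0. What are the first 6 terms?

This is a geometric sequence.
i=0: S_0 = -4 * (-4)^0 = -4
i=1: S_1 = -4 * (-4)^1 = 16
i=2: S_2 = -4 * (-4)^2 = -64
i=3: S_3 = -4 * (-4)^3 = 256
i=4: S_4 = -4 * (-4)^4 = -1024
i=5: S_5 = -4 * (-4)^5 = 4096
The first 6 terms are: [-4, 16, -64, 256, -1024, 4096]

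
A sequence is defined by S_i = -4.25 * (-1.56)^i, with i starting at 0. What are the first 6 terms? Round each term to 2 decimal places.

This is a geometric sequence.
i=0: S_0 = -4.25 * (-1.56)^0 = -4.25
i=1: S_1 = -4.25 * (-1.56)^1 = 6.63
i=2: S_2 = -4.25 * (-1.56)^2 ≈ -10.34
i=3: S_3 = -4.25 * (-1.56)^3 ≈ 16.13
i=4: S_4 = -4.25 * (-1.56)^4 ≈ -25.17
i=5: S_5 = -4.25 * (-1.56)^5 ≈ 39.27
The first 6 terms are: [-4.25, 6.63, -10.34, 16.13, -25.17, 39.27]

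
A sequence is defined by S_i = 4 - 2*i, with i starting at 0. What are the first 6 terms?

This is an arithmetic sequence.
i=0: S_0 = 4 + -2*0 = 4
i=1: S_1 = 4 + -2*1 = 2
i=2: S_2 = 4 + -2*2 = 0
i=3: S_3 = 4 + -2*3 = -2
i=4: S_4 = 4 + -2*4 = -4
i=5: S_5 = 4 + -2*5 = -6
The first 6 terms are: [4, 2, 0, -2, -4, -6]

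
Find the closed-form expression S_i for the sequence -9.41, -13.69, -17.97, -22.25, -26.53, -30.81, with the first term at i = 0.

Check differences: -13.69 - -9.41 = -4.28
-17.97 - -13.69 = -4.28
Common difference d = -4.28.
First term a = -9.41.
Formula: S_i = -9.41 - 4.28*i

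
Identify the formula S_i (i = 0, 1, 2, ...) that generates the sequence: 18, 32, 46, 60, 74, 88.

Check differences: 32 - 18 = 14
46 - 32 = 14
Common difference d = 14.
First term a = 18.
Formula: S_i = 18 + 14*i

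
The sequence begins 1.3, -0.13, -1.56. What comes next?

Differences: -0.13 - 1.3 = -1.43
This is an arithmetic sequence with common difference d = -1.43.
Next term = -1.56 + -1.43 = -2.99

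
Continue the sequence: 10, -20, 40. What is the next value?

Ratios: -20 / 10 = -2.0
This is a geometric sequence with common ratio r = -2.
Next term = 40 * -2 = -80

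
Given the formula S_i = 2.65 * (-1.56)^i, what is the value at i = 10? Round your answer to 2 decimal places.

S_10 = 2.65 * (-1.56)^10 ≈ 2.65 * 85.3583 ≈ 226.2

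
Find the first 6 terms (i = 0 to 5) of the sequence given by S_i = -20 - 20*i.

This is an arithmetic sequence.
i=0: S_0 = -20 + -20*0 = -20
i=1: S_1 = -20 + -20*1 = -40
i=2: S_2 = -20 + -20*2 = -60
i=3: S_3 = -20 + -20*3 = -80
i=4: S_4 = -20 + -20*4 = -100
i=5: S_5 = -20 + -20*5 = -120
The first 6 terms are: [-20, -40, -60, -80, -100, -120]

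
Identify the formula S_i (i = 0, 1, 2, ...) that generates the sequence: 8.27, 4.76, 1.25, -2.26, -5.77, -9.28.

Check differences: 4.76 - 8.27 = -3.51
1.25 - 4.76 = -3.51
Common difference d = -3.51.
First term a = 8.27.
Formula: S_i = 8.27 - 3.51*i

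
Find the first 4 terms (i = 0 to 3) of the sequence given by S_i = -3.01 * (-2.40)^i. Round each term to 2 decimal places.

This is a geometric sequence.
i=0: S_0 = -3.01 * (-2.4)^0 = -3.01
i=1: S_1 = -3.01 * (-2.4)^1 ≈ 7.22
i=2: S_2 = -3.01 * (-2.4)^2 ≈ -17.34
i=3: S_3 = -3.01 * (-2.4)^3 ≈ 41.61
The first 4 terms are: [-3.01, 7.22, -17.34, 41.61]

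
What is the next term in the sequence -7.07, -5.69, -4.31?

Differences: -5.69 - -7.07 = 1.38
This is an arithmetic sequence with common difference d = 1.38.
Next term = -4.31 + 1.38 = -2.93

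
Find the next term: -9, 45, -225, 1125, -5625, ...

Ratios: 45 / -9 = -5.0
This is a geometric sequence with common ratio r = -5.
Next term = -5625 * -5 = 28125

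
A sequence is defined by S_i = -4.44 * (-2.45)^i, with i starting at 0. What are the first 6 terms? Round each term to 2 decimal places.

This is a geometric sequence.
i=0: S_0 = -4.44 * (-2.45)^0 = -4.44
i=1: S_1 = -4.44 * (-2.45)^1 ≈ 10.88
i=2: S_2 = -4.44 * (-2.45)^2 ≈ -26.65
i=3: S_3 = -4.44 * (-2.45)^3 ≈ 65.3
i=4: S_4 = -4.44 * (-2.45)^4 ≈ -159.97
i=5: S_5 = -4.44 * (-2.45)^5 ≈ 391.93
The first 6 terms are: [-4.44, 10.88, -26.65, 65.3, -159.97, 391.93]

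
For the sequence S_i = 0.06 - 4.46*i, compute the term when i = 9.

S_9 = 0.06 + -4.46*9 = 0.06 + -40.14 = -40.08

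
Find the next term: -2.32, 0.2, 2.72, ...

Differences: 0.2 - -2.32 = 2.52
This is an arithmetic sequence with common difference d = 2.52.
Next term = 2.72 + 2.52 = 5.24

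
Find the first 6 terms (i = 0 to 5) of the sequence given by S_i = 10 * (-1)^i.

This is a geometric sequence.
i=0: S_0 = 10 * (-1)^0 = 10
i=1: S_1 = 10 * (-1)^1 = -10
i=2: S_2 = 10 * (-1)^2 = 10
i=3: S_3 = 10 * (-1)^3 = -10
i=4: S_4 = 10 * (-1)^4 = 10
i=5: S_5 = 10 * (-1)^5 = -10
The first 6 terms are: [10, -10, 10, -10, 10, -10]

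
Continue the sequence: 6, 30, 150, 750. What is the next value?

Ratios: 30 / 6 = 5.0
This is a geometric sequence with common ratio r = 5.
Next term = 750 * 5 = 3750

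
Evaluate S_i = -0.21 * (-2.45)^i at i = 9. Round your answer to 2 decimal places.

S_9 = -0.21 * (-2.45)^9 ≈ -0.21 * -3180.4953 ≈ 667.9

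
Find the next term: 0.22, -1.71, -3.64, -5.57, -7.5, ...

Differences: -1.71 - 0.22 = -1.93
This is an arithmetic sequence with common difference d = -1.93.
Next term = -7.5 + -1.93 = -9.43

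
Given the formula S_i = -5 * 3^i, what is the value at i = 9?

S_9 = -5 * 3^9 = -5 * 19683 = -98415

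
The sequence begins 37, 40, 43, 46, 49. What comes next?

Differences: 40 - 37 = 3
This is an arithmetic sequence with common difference d = 3.
Next term = 49 + 3 = 52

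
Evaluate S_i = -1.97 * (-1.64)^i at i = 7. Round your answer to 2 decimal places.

S_7 = -1.97 * (-1.64)^7 ≈ -1.97 * -31.9085 ≈ 62.86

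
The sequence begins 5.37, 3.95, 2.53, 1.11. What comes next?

Differences: 3.95 - 5.37 = -1.42
This is an arithmetic sequence with common difference d = -1.42.
Next term = 1.11 + -1.42 = -0.31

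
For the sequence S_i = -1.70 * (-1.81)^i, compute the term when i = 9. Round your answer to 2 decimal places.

S_9 = -1.7 * (-1.81)^9 ≈ -1.7 * -208.5005 ≈ 354.45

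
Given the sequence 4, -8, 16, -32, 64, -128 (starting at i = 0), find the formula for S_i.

Check ratios: -8 / 4 = -2.0
Common ratio r = -2.
First term a = 4.
Formula: S_i = 4 * (-2)^i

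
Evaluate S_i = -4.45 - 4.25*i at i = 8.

S_8 = -4.45 + -4.25*8 = -4.45 + -34.0 = -38.45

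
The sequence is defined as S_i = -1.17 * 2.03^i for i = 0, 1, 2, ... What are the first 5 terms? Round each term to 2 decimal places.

This is a geometric sequence.
i=0: S_0 = -1.17 * 2.03^0 = -1.17
i=1: S_1 = -1.17 * 2.03^1 ≈ -2.38
i=2: S_2 = -1.17 * 2.03^2 ≈ -4.82
i=3: S_3 = -1.17 * 2.03^3 ≈ -9.79
i=4: S_4 = -1.17 * 2.03^4 ≈ -19.87
The first 5 terms are: [-1.17, -2.38, -4.82, -9.79, -19.87]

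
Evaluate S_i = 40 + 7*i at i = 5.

S_5 = 40 + 7*5 = 40 + 35 = 75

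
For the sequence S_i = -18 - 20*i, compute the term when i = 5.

S_5 = -18 + -20*5 = -18 + -100 = -118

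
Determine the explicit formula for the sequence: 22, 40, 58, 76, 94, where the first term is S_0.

Check differences: 40 - 22 = 18
58 - 40 = 18
Common difference d = 18.
First term a = 22.
Formula: S_i = 22 + 18*i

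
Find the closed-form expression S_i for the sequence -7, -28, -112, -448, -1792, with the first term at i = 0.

Check ratios: -28 / -7 = 4.0
Common ratio r = 4.
First term a = -7.
Formula: S_i = -7 * 4^i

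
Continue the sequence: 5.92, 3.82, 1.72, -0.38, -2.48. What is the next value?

Differences: 3.82 - 5.92 = -2.1
This is an arithmetic sequence with common difference d = -2.1.
Next term = -2.48 + -2.1 = -4.58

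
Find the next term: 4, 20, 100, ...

Ratios: 20 / 4 = 5.0
This is a geometric sequence with common ratio r = 5.
Next term = 100 * 5 = 500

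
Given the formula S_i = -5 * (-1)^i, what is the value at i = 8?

S_8 = -5 * (-1)^8 = -5 * 1 = -5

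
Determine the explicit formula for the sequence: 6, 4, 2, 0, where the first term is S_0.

Check differences: 4 - 6 = -2
2 - 4 = -2
Common difference d = -2.
First term a = 6.
Formula: S_i = 6 - 2*i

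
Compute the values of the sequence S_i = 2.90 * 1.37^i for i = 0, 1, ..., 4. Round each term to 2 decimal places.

This is a geometric sequence.
i=0: S_0 = 2.9 * 1.37^0 = 2.9
i=1: S_1 = 2.9 * 1.37^1 ≈ 3.97
i=2: S_2 = 2.9 * 1.37^2 ≈ 5.44
i=3: S_3 = 2.9 * 1.37^3 ≈ 7.46
i=4: S_4 = 2.9 * 1.37^4 ≈ 10.22
The first 5 terms are: [2.9, 3.97, 5.44, 7.46, 10.22]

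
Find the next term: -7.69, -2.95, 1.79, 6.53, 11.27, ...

Differences: -2.95 - -7.69 = 4.74
This is an arithmetic sequence with common difference d = 4.74.
Next term = 11.27 + 4.74 = 16.01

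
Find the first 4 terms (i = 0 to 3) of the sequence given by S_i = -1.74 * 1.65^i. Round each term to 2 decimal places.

This is a geometric sequence.
i=0: S_0 = -1.74 * 1.65^0 = -1.74
i=1: S_1 = -1.74 * 1.65^1 ≈ -2.87
i=2: S_2 = -1.74 * 1.65^2 ≈ -4.74
i=3: S_3 = -1.74 * 1.65^3 ≈ -7.82
The first 4 terms are: [-1.74, -2.87, -4.74, -7.82]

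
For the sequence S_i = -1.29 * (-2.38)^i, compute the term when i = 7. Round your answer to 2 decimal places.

S_7 = -1.29 * (-2.38)^7 ≈ -1.29 * -432.5524 ≈ 557.99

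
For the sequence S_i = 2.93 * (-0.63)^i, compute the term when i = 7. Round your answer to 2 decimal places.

S_7 = 2.93 * (-0.63)^7 ≈ 2.93 * -0.0394 ≈ -0.12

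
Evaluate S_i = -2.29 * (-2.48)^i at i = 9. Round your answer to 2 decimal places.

S_9 = -2.29 * (-2.48)^9 ≈ -2.29 * -3548.666 ≈ 8126.45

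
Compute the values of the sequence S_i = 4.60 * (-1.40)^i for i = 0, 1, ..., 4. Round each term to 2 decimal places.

This is a geometric sequence.
i=0: S_0 = 4.6 * (-1.4)^0 = 4.6
i=1: S_1 = 4.6 * (-1.4)^1 = -6.44
i=2: S_2 = 4.6 * (-1.4)^2 ≈ 9.02
i=3: S_3 = 4.6 * (-1.4)^3 ≈ -12.62
i=4: S_4 = 4.6 * (-1.4)^4 ≈ 17.67
The first 5 terms are: [4.6, -6.44, 9.02, -12.62, 17.67]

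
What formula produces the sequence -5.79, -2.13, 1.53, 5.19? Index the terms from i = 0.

Check differences: -2.13 - -5.79 = 3.66
1.53 - -2.13 = 3.66
Common difference d = 3.66.
First term a = -5.79.
Formula: S_i = -5.79 + 3.66*i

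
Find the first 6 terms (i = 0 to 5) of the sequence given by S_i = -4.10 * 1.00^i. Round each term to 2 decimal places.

This is a geometric sequence.
i=0: S_0 = -4.1 * 1.0^0 = -4.1
i=1: S_1 = -4.1 * 1.0^1 = -4.1
i=2: S_2 = -4.1 * 1.0^2 = -4.1
i=3: S_3 = -4.1 * 1.0^3 = -4.1
i=4: S_4 = -4.1 * 1.0^4 = -4.1
i=5: S_5 = -4.1 * 1.0^5 = -4.1
The first 6 terms are: [-4.1, -4.1, -4.1, -4.1, -4.1, -4.1]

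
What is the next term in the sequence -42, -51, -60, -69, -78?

Differences: -51 - -42 = -9
This is an arithmetic sequence with common difference d = -9.
Next term = -78 + -9 = -87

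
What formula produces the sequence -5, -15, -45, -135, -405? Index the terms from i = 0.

Check ratios: -15 / -5 = 3.0
Common ratio r = 3.
First term a = -5.
Formula: S_i = -5 * 3^i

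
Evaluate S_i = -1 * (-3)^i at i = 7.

S_7 = -1 * (-3)^7 = -1 * -2187 = 2187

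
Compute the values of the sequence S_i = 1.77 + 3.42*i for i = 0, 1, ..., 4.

This is an arithmetic sequence.
i=0: S_0 = 1.77 + 3.42*0 = 1.77
i=1: S_1 = 1.77 + 3.42*1 = 5.19
i=2: S_2 = 1.77 + 3.42*2 = 8.61
i=3: S_3 = 1.77 + 3.42*3 = 12.03
i=4: S_4 = 1.77 + 3.42*4 = 15.45
The first 5 terms are: [1.77, 5.19, 8.61, 12.03, 15.45]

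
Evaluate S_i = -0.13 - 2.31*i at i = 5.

S_5 = -0.13 + -2.31*5 = -0.13 + -11.55 = -11.68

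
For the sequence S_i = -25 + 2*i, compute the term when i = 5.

S_5 = -25 + 2*5 = -25 + 10 = -15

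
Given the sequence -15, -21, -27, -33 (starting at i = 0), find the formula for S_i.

Check differences: -21 - -15 = -6
-27 - -21 = -6
Common difference d = -6.
First term a = -15.
Formula: S_i = -15 - 6*i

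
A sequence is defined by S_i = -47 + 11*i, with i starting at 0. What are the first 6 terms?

This is an arithmetic sequence.
i=0: S_0 = -47 + 11*0 = -47
i=1: S_1 = -47 + 11*1 = -36
i=2: S_2 = -47 + 11*2 = -25
i=3: S_3 = -47 + 11*3 = -14
i=4: S_4 = -47 + 11*4 = -3
i=5: S_5 = -47 + 11*5 = 8
The first 6 terms are: [-47, -36, -25, -14, -3, 8]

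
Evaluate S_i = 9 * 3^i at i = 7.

S_7 = 9 * 3^7 = 9 * 2187 = 19683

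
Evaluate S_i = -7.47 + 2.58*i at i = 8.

S_8 = -7.47 + 2.58*8 = -7.47 + 20.64 = 13.17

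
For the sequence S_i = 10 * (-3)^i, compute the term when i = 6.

S_6 = 10 * (-3)^6 = 10 * 729 = 7290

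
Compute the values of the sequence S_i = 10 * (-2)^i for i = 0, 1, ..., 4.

This is a geometric sequence.
i=0: S_0 = 10 * (-2)^0 = 10
i=1: S_1 = 10 * (-2)^1 = -20
i=2: S_2 = 10 * (-2)^2 = 40
i=3: S_3 = 10 * (-2)^3 = -80
i=4: S_4 = 10 * (-2)^4 = 160
The first 5 terms are: [10, -20, 40, -80, 160]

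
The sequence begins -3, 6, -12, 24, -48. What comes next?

Ratios: 6 / -3 = -2.0
This is a geometric sequence with common ratio r = -2.
Next term = -48 * -2 = 96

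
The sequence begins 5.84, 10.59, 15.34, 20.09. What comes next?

Differences: 10.59 - 5.84 = 4.75
This is an arithmetic sequence with common difference d = 4.75.
Next term = 20.09 + 4.75 = 24.84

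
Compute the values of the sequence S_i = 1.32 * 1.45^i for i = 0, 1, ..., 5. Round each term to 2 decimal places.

This is a geometric sequence.
i=0: S_0 = 1.32 * 1.45^0 = 1.32
i=1: S_1 = 1.32 * 1.45^1 ≈ 1.91
i=2: S_2 = 1.32 * 1.45^2 ≈ 2.78
i=3: S_3 = 1.32 * 1.45^3 ≈ 4.02
i=4: S_4 = 1.32 * 1.45^4 ≈ 5.84
i=5: S_5 = 1.32 * 1.45^5 ≈ 8.46
The first 6 terms are: [1.32, 1.91, 2.78, 4.02, 5.84, 8.46]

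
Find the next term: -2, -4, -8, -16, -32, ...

Ratios: -4 / -2 = 2.0
This is a geometric sequence with common ratio r = 2.
Next term = -32 * 2 = -64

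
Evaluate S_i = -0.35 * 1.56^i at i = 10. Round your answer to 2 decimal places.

S_10 = -0.35 * 1.56^10 ≈ -0.35 * 85.3583 ≈ -29.88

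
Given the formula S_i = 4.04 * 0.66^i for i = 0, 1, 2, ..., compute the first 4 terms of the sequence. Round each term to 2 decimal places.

This is a geometric sequence.
i=0: S_0 = 4.04 * 0.66^0 = 4.04
i=1: S_1 = 4.04 * 0.66^1 ≈ 2.67
i=2: S_2 = 4.04 * 0.66^2 ≈ 1.76
i=3: S_3 = 4.04 * 0.66^3 ≈ 1.16
The first 4 terms are: [4.04, 2.67, 1.76, 1.16]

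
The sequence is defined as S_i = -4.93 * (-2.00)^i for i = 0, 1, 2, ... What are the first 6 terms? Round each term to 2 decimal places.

This is a geometric sequence.
i=0: S_0 = -4.93 * (-2.0)^0 = -4.93
i=1: S_1 = -4.93 * (-2.0)^1 = 9.86
i=2: S_2 = -4.93 * (-2.0)^2 = -19.72
i=3: S_3 = -4.93 * (-2.0)^3 = 39.44
i=4: S_4 = -4.93 * (-2.0)^4 = -78.88
i=5: S_5 = -4.93 * (-2.0)^5 = 157.76
The first 6 terms are: [-4.93, 9.86, -19.72, 39.44, -78.88, 157.76]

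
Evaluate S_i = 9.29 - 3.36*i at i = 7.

S_7 = 9.29 + -3.36*7 = 9.29 + -23.52 = -14.23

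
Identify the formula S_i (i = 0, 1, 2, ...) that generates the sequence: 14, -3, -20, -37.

Check differences: -3 - 14 = -17
-20 - -3 = -17
Common difference d = -17.
First term a = 14.
Formula: S_i = 14 - 17*i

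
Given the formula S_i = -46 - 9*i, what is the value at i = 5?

S_5 = -46 + -9*5 = -46 + -45 = -91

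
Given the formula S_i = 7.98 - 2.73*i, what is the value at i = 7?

S_7 = 7.98 + -2.73*7 = 7.98 + -19.11 = -11.13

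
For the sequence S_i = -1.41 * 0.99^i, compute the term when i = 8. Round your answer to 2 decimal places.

S_8 = -1.41 * 0.99^8 ≈ -1.41 * 0.9227 ≈ -1.3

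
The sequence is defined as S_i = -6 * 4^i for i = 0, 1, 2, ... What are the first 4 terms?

This is a geometric sequence.
i=0: S_0 = -6 * 4^0 = -6
i=1: S_1 = -6 * 4^1 = -24
i=2: S_2 = -6 * 4^2 = -96
i=3: S_3 = -6 * 4^3 = -384
The first 4 terms are: [-6, -24, -96, -384]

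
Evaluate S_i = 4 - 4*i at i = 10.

S_10 = 4 + -4*10 = 4 + -40 = -36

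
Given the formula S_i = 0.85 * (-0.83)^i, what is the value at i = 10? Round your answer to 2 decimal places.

S_10 = 0.85 * (-0.83)^10 ≈ 0.85 * 0.1552 ≈ 0.13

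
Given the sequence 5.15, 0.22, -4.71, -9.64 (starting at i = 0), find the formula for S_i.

Check differences: 0.22 - 5.15 = -4.93
-4.71 - 0.22 = -4.93
Common difference d = -4.93.
First term a = 5.15.
Formula: S_i = 5.15 - 4.93*i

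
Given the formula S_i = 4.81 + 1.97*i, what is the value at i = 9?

S_9 = 4.81 + 1.97*9 = 4.81 + 17.73 = 22.54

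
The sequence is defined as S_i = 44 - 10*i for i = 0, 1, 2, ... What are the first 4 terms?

This is an arithmetic sequence.
i=0: S_0 = 44 + -10*0 = 44
i=1: S_1 = 44 + -10*1 = 34
i=2: S_2 = 44 + -10*2 = 24
i=3: S_3 = 44 + -10*3 = 14
The first 4 terms are: [44, 34, 24, 14]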